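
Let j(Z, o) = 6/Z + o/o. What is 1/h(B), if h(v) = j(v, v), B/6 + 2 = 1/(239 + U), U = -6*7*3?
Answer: 225/112 ≈ 2.0089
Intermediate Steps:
j(Z, o) = 1 + 6/Z (j(Z, o) = 6/Z + 1 = 1 + 6/Z)
U = -126 (U = -42*3 = -126)
B = -1350/113 (B = -12 + 6/(239 - 126) = -12 + 6/113 = -1350/113 ≈ -11.947)
h(v) = (6 + v)/v
1/h(B) = 1/((6 - 1350/113)/(-1350/113)) = 1/(-113/1350*(-672/113)) = 1/(112/225) = 225/112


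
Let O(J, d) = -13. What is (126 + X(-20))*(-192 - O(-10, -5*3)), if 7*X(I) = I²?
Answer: -229478/7 ≈ -32783.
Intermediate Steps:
X(I) = I²/7
(126 + X(-20))*(-192 - O(-10, -5*3)) = (126 + (⅐)*(-20)²)*(-192 - 1*(-13)) = (126 + (⅐)*400)*(-192 + 13) = (126 + 400/7)*(-179) = (1282/7)*(-179) = -229478/7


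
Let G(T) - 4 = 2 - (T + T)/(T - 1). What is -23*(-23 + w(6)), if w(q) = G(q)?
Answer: 2231/5 ≈ 446.20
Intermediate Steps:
G(T) = 6 - 2*T/(-1 + T) (G(T) = 4 + (2 - (T + T)/(T - 1)) = 4 + (2 - 2*T/(-1 + T)) = 6 - 2*T/(-1 + T))
w(q) = 2*(-3 + 2*q)/(-1 + q)
-23*(-23 + w(6)) = -23*(-23 + 2*(-3 + 2*6)/(-1 + 6)) = -23*(-23 + 2*(-3 + 12)/5) = -23*(-23 + 2*(⅕)*9) = -23*(-23 + 18/5) = -23*(-97/5) = 2231/5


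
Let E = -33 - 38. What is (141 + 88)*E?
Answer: -16259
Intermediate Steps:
E = -71
(141 + 88)*E = (141 + 88)*(-71) = 229*(-71) = -16259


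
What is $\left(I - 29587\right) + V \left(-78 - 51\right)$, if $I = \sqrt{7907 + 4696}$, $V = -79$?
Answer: $-19396 + \sqrt{12603} \approx -19284.0$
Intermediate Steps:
$I = \sqrt{12603} \approx 112.26$
$\left(I - 29587\right) + V \left(-78 - 51\right) = \left(\sqrt{12603} - 29587\right) - 79 \left(-78 - 51\right) = \left(-29587 + \sqrt{12603}\right) - -10191 = \left(-29587 + \sqrt{12603}\right) + 10191 = -19396 + \sqrt{12603}$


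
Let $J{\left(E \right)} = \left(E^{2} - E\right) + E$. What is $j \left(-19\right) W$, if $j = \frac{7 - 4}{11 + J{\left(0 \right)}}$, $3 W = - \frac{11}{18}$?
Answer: $\frac{19}{18} \approx 1.0556$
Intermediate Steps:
$J{\left(E \right)} = E^{2}$
$W = - \frac{11}{54}$ ($W = \frac{\left(-11\right) \frac{1}{18}}{3} = \frac{1}{3} \left(- \frac{11}{18}\right) = - \frac{11}{54} \approx -0.2037$)
$j = \frac{3}{11}$ ($j = \frac{7 - 4}{11 + 0^{2}} = \frac{3}{11 + 0} = \frac{3}{11} \approx 0.27273$)
$j \left(-19\right) W = \frac{3}{11} \left(-19\right) \left(- \frac{11}{54}\right) = \left(- \frac{57}{11}\right) \left(- \frac{11}{54}\right) = \frac{19}{18}$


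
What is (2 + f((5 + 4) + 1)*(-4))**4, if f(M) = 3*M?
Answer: 193877776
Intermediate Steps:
(2 + f((5 + 4) + 1)*(-4))**4 = (2 + (3*((5 + 4) + 1))*(-4))**4 = (2 + (3*(9 + 1))*(-4))**4 = (2 + (3*10)*(-4))**4 = (2 + 30*(-4))**4 = (2 - 120)**4 = (-118)**4 = 193877776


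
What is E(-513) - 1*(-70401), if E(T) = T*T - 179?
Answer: 333391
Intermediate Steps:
E(T) = -179 + T**2 (E(T) = T**2 - 179 = -179 + T**2)
E(-513) - 1*(-70401) = (-179 + (-513)**2) - 1*(-70401) = (-179 + 263169) + 70401 = 262990 + 70401 = 333391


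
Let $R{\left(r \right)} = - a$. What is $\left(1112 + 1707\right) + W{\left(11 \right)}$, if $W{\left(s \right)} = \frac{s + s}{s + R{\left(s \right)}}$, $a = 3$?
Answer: $\frac{11287}{4} \approx 2821.8$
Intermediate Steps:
$R{\left(r \right)} = -3$ ($R{\left(r \right)} = \left(-1\right) 3 = -3$)
$W{\left(s \right)} = \frac{2 s}{-3 + s}$ ($W{\left(s \right)} = \frac{s + s}{s - 3} = \frac{2 s}{-3 + s}$)
$\left(1112 + 1707\right) + W{\left(11 \right)} = \left(1112 + 1707\right) + 2 \cdot 11 \frac{1}{-3 + 11} = 2819 + 2 \cdot 11 \cdot \frac{1}{8} = 2819 + \frac{11}{4} = \frac{11287}{4}$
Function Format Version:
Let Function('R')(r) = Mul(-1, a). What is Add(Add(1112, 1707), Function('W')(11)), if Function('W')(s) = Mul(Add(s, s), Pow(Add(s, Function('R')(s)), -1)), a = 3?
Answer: Rational(11287, 4) ≈ 2821.8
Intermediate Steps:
Function('R')(r) = -3 (Function('R')(r) = Mul(-1, 3) = -3)
Function('W')(s) = Mul(2, s, Pow(Add(-3, s), -1)) (Function('W')(s) = Mul(Add(s, s), Pow(Add(s, -3), -1)) = Mul(Mul(2, s), Pow(Add(-3, s), -1)) = Mul(2, s, Pow(Add(-3, s), -1)))
Add(Add(1112, 1707), Function('W')(11)) = Add(Add(1112, 1707), Mul(2, 11, Pow(Add(-3, 11), -1))) = Add(2819, Mul(2, 11, Pow(8, -1))) = Add(2819, Mul(2, 11, Rational(1, 8))) = Add(2819, Rational(11, 4)) = Rational(11287, 4)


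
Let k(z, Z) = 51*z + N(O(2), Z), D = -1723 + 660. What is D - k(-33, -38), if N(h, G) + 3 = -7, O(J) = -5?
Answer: 630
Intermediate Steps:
D = -1063
N(h, G) = -10 (N(h, G) = -3 - 7 = -10)
k(z, Z) = -10 + 51*z (k(z, Z) = 51*z - 10 = -10 + 51*z)
D - k(-33, -38) = -1063 - (-10 + 51*(-33)) = -1063 - (-10 - 1683) = -1063 - 1*(-1693) = -1063 + 1693 = 630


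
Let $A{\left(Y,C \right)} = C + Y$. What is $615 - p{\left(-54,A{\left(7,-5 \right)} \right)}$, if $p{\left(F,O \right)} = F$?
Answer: $669$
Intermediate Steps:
$615 - p{\left(-54,A{\left(7,-5 \right)} \right)} = 615 - -54 = 615 + 54 = 669$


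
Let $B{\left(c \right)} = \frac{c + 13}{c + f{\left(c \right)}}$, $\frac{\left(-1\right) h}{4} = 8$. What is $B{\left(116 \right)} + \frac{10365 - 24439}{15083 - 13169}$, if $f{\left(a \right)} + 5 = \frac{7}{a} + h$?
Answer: $- \frac{5579531}{975183} \approx -5.7215$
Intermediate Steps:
$h = -32$ ($h = \left(-4\right) 8 = -32$)
$f{\left(a \right)} = -37 + \frac{7}{a}$ ($f{\left(a \right)} = -5 - \left(32 - \frac{7}{a}\right) = -37 + \frac{7}{a}$)
$B{\left(c \right)} = \frac{13 + c}{-37 + c + \frac{7}{c}}$ ($B{\left(c \right)} = \frac{c + 13}{c - \left(37 - \frac{7}{c}\right)} = \frac{13 + c}{-37 + c + \frac{7}{c}}$)
$B{\left(116 \right)} + \frac{10365 - 24439}{15083 - 13169} = \frac{116 \left(13 + 116\right)}{7 + 116 \left(-37 + 116\right)} + \frac{10365 - 24439}{15083 - 13169} = 116 \frac{1}{7 + 116 \cdot 79} \cdot 129 - \frac{14074}{1914} = 116 \frac{1}{7 + 9164} \cdot 129 - \frac{7037}{957} = 116 \cdot \frac{1}{9171} \cdot 129 - \frac{7037}{957} = \frac{4988}{3057} - \frac{7037}{957} = - \frac{5579531}{975183}$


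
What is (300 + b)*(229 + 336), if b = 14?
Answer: 177410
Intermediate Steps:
(300 + b)*(229 + 336) = (300 + 14)*(229 + 336) = 314*565 = 177410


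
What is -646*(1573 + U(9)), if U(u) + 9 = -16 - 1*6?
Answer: -996132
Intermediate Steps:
U(u) = -31 (U(u) = -9 + (-16 - 1*6) = -9 + (-16 - 6) = -9 - 22 = -31)
-646*(1573 + U(9)) = -646*(1573 - 31) = -646*1542 = -996132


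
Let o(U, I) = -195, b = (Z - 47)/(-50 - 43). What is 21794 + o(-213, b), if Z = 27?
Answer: 21599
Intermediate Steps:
b = 20/93 (b = (27 - 47)/(-50 - 43) = -20/(-93) = -20*(-1/93) = 20/93 ≈ 0.21505)
21794 + o(-213, b) = 21794 - 195 = 21599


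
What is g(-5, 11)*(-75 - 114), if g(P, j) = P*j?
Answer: 10395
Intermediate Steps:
g(-5, 11)*(-75 - 114) = (-5*11)*(-75 - 114) = -55*(-189) = 10395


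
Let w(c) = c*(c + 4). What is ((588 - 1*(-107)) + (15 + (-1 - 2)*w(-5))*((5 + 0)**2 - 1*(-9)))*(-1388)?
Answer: -964660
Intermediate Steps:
w(c) = c*(4 + c)
((588 - 1*(-107)) + (15 + (-1 - 2)*w(-5))*((5 + 0)**2 - 1*(-9)))*(-1388) = ((588 - 1*(-107)) + (15 + (-1 - 2)*(-5*(4 - 5)))*((5 + 0)**2 - 1*(-9)))*(-1388) = ((588 + 107) + (15 - (-15)*(-1))*(5**2 + 9))*(-1388) = (695 + (15 - 3*5)*(25 + 9))*(-1388) = (695 + (15 - 15)*34)*(-1388) = (695 + 0*34)*(-1388) = (695 + 0)*(-1388) = 695*(-1388) = -964660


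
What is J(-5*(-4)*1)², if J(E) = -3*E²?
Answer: 1440000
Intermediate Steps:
J(-5*(-4)*1)² = (-3*(-5*(-4)*1)²)² = (-3*(20*1)²)² = (-3*20²)² = (-3*400)² = (-1200)² = 1440000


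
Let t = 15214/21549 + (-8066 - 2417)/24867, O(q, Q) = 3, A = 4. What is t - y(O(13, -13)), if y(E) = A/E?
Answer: -187350091/178619661 ≈ -1.0489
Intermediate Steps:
t = 50809457/178619661 (t = 15214*(1/21549) - 10483*1/24867 = 15214/21549 - 10483/24867 = 50809457/178619661 ≈ 0.28446)
y(E) = 4/E
t - y(O(13, -13)) = 50809457/178619661 - 4/3 = -187350091/178619661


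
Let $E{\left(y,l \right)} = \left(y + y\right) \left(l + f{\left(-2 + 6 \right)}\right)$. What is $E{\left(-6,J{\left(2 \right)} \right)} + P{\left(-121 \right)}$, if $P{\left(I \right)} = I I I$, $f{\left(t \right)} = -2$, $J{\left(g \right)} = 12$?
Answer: $-1771681$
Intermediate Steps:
$E{\left(y,l \right)} = 2 y \left(-2 + l\right)$ ($E{\left(y,l \right)} = \left(y + y\right) \left(l - 2\right) = 2 y \left(-2 + l\right)$)
$P{\left(I \right)} = I^{3}$ ($P{\left(I \right)} = I^{2} I = I^{3}$)
$E{\left(-6,J{\left(2 \right)} \right)} + P{\left(-121 \right)} = 2 \left(-6\right) \left(-2 + 12\right) + \left(-121\right)^{3} = 2 \left(-6\right) 10 - 1771561 = -120 - 1771561 = -1771681$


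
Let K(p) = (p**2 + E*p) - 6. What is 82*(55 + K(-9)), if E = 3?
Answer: 8446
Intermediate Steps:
K(p) = -6 + p**2 + 3*p (K(p) = (p**2 + 3*p) - 6 = -6 + p**2 + 3*p)
82*(55 + K(-9)) = 82*(55 + (-6 + (-9)**2 + 3*(-9))) = 82*(55 + (-6 + 81 - 27)) = 82*(55 + 48) = 82*103 = 8446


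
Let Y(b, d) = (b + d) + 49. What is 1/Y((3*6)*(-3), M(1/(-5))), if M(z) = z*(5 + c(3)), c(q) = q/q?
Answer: -5/31 ≈ -0.16129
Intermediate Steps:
c(q) = 1
M(z) = 6*z (M(z) = z*(5 + 1) = z*6 = 6*z)
Y(b, d) = 49 + b + d
1/Y((3*6)*(-3), M(1/(-5))) = 1/(49 + (3*6)*(-3) + 6/(-5)) = 1/(49 + 18*(-3) + 6*(-1/5)) = 1/(49 - 54 - 6/5) = 1/(-31/5) = -5/31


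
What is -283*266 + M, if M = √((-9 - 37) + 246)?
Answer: -75278 + 10*√2 ≈ -75264.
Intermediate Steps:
M = 10*√2 (M = √(-46 + 246) = √200 = 10*√2 ≈ 14.142)
-283*266 + M = -283*266 + 10*√2 = -75278 + 10*√2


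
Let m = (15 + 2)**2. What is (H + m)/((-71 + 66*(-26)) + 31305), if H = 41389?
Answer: 20839/14759 ≈ 1.4120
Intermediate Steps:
m = 289 (m = 17**2 = 289)
(H + m)/((-71 + 66*(-26)) + 31305) = (41389 + 289)/((-71 + 66*(-26)) + 31305) = 41678/((-71 - 1716) + 31305) = 41678/(-1787 + 31305) = 41678/29518 = 41678*(1/29518) = 20839/14759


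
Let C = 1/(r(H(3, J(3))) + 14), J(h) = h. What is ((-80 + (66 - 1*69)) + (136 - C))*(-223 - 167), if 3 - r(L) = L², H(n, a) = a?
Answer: -82485/4 ≈ -20621.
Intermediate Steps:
r(L) = 3 - L²
C = ⅛ (C = 1/((3 - 1*3²) + 14) = 1/((3 - 1*9) + 14) = 1/((3 - 9) + 14) = 1/(-6 + 14) = 1/8 = ⅛ ≈ 0.12500)
((-80 + (66 - 1*69)) + (136 - C))*(-223 - 167) = ((-80 + (66 - 1*69)) + (136 - 1*⅛))*(-223 - 167) = ((-80 + (66 - 69)) + (136 - ⅛))*(-390) = ((-80 - 3) + 1087/8)*(-390) = (-83 + 1087/8)*(-390) = (423/8)*(-390) = -82485/4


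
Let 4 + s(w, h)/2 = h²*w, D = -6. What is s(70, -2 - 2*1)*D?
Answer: -13392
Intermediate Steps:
s(w, h) = -8 + 2*w*h² (s(w, h) = -8 + 2*(h²*w) = -8 + 2*(w*h²) = -8 + 2*w*h²)
s(70, -2 - 2*1)*D = (-8 + 2*70*(-2 - 2*1)²)*(-6) = (-8 + 2*70*(-2 - 2)²)*(-6) = (-8 + 2*70*(-4)²)*(-6) = (-8 + 2*70*16)*(-6) = (-8 + 2240)*(-6) = 2232*(-6) = -13392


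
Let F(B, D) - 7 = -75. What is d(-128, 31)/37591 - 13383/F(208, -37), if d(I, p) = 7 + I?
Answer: 503072125/2556188 ≈ 196.81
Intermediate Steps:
F(B, D) = -68 (F(B, D) = 7 - 75 = -68)
d(-128, 31)/37591 - 13383/F(208, -37) = (7 - 128)/37591 - 13383/(-68) = -121*1/37591 - 13383*(-1/68) = -121/37591 + 13383/68 = 503072125/2556188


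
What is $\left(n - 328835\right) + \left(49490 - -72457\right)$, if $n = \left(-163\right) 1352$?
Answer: $-427264$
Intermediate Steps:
$n = -220376$
$\left(n - 328835\right) + \left(49490 - -72457\right) = \left(-220376 - 328835\right) + \left(49490 - -72457\right) = -549211 + \left(49490 + 72457\right) = -549211 + 121947 = -427264$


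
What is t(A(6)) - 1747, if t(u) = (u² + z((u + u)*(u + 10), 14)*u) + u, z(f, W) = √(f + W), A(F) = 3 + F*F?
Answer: -187 + 78*√959 ≈ 2228.5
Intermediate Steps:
A(F) = 3 + F²
z(f, W) = √(W + f)
t(u) = u + u² + u*√(14 + 2*u*(10 + u)) (t(u) = (u² + √(14 + (u + u)*(u + 10))*u) + u = (u² + √(14 + (2*u)*(10 + u))*u) + u = (u² + √(14 + 2*u*(10 + u))*u) + u = (u² + u*√(14 + 2*u*(10 + u))) + u = u + u² + u*√(14 + 2*u*(10 + u)))
t(A(6)) - 1747 = (3 + 6²)*(1 + (3 + 6²) + √2*√(7 + (3 + 6²)*(10 + (3 + 6²)))) - 1747 = (3 + 36)*(1 + (3 + 36) + √2*√(7 + (3 + 36)*(10 + (3 + 36)))) - 1747 = 39*(1 + 39 + √2*√(7 + 39*(10 + 39))) - 1747 = 39*(1 + 39 + √2*√(7 + 39*49)) - 1747 = 39*(1 + 39 + √2*√(7 + 1911)) - 1747 = 39*(1 + 39 + √2*√1918) - 1747 = 39*(1 + 39 + 2*√959) - 1747 = 39*(40 + 2*√959) - 1747 = (1560 + 78*√959) - 1747 = -187 + 78*√959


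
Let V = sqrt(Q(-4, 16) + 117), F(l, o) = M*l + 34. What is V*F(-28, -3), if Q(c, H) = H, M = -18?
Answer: 538*sqrt(133) ≈ 6204.5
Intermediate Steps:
F(l, o) = 34 - 18*l (F(l, o) = -18*l + 34 = 34 - 18*l)
V = sqrt(133) (V = sqrt(16 + 117) = sqrt(133) ≈ 11.533)
V*F(-28, -3) = sqrt(133)*(34 - 18*(-28)) = sqrt(133)*(34 + 504) = sqrt(133)*538 = 538*sqrt(133)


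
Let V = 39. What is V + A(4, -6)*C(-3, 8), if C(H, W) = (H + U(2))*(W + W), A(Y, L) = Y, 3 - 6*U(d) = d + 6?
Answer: -619/3 ≈ -206.33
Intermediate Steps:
U(d) = -½ - d/6 (U(d) = ½ - (d + 6)/6 = ½ - (6 + d)/6 = ½ + (-1 - d/6) = -½ - d/6)
C(H, W) = 2*W*(-⅚ + H) (C(H, W) = (H + (-½ - ⅙*2))*(W + W) = (H + (-½ - ⅓))*(2*W) = (H - ⅚)*(2*W) = (-⅚ + H)*(2*W) = 2*W*(-⅚ + H))
V + A(4, -6)*C(-3, 8) = 39 + 4*((⅓)*8*(-5 + 6*(-3))) = 39 + 4*((⅓)*8*(-5 - 18)) = 39 + 4*((⅓)*8*(-23)) = 39 + 4*(-184/3) = 39 - 736/3 = -619/3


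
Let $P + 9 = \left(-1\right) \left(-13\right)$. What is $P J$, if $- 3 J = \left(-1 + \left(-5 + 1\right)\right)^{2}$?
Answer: $- \frac{100}{3} \approx -33.333$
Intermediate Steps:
$J = - \frac{25}{3}$ ($J = - \frac{\left(-1 + \left(-5 + 1\right)\right)^{2}}{3} = - \frac{\left(-1 - 4\right)^{2}}{3} = - \frac{\left(-5\right)^{2}}{3} = \left(- \frac{1}{3}\right) 25 = - \frac{25}{3} \approx -8.3333$)
$P = 4$ ($P = -9 - -13 = -9 + 13 = 4$)
$P J = 4 \left(- \frac{25}{3}\right) = - \frac{100}{3}$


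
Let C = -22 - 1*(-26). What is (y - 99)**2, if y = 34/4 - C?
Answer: 35721/4 ≈ 8930.3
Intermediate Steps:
C = 4 (C = -22 + 26 = 4)
y = 9/2 (y = 34/4 - 1*4 = 34*(1/4) - 4 = 17/2 - 4 = 9/2 ≈ 4.5000)
(y - 99)**2 = (9/2 - 99)**2 = (-189/2)**2 = 35721/4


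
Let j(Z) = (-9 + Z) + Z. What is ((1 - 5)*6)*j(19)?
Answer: -696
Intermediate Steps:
j(Z) = -9 + 2*Z
((1 - 5)*6)*j(19) = ((1 - 5)*6)*(-9 + 2*19) = (-4*6)*(-9 + 38) = -24*29 = -696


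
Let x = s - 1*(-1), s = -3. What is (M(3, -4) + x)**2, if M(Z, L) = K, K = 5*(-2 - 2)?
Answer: 484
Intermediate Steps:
K = -20 (K = 5*(-4) = -20)
M(Z, L) = -20
x = -2 (x = -3 - 1*(-1) = -3 + 1 = -2)
(M(3, -4) + x)**2 = (-20 - 2)**2 = (-22)**2 = 484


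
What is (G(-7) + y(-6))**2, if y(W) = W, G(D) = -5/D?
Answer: 1369/49 ≈ 27.939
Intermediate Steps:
(G(-7) + y(-6))**2 = (-5/(-7) - 6)**2 = (-5*(-1/7) - 6)**2 = (5/7 - 6)**2 = (-37/7)**2 = 1369/49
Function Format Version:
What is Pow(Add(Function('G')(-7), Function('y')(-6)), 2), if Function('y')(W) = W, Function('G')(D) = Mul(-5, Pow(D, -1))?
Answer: Rational(1369, 49) ≈ 27.939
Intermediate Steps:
Pow(Add(Function('G')(-7), Function('y')(-6)), 2) = Pow(Add(Mul(-5, Pow(-7, -1)), -6), 2) = Pow(Add(Mul(-5, Rational(-1, 7)), -6), 2) = Pow(Add(Rational(5, 7), -6), 2) = Pow(Rational(-37, 7), 2) = Rational(1369, 49)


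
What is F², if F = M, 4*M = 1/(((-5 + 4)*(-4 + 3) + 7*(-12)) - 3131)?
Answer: 1/165276736 ≈ 6.0505e-9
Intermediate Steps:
M = -1/12856 (M = 1/(4*(((-5 + 4)*(-4 + 3) + 7*(-12)) - 3131)) = 1/(4*((-1*(-1) - 84) - 3131)) = 1/(4*((1 - 84) - 3131)) = 1/(4*(-83 - 3131)) = (¼)/(-3214) = (¼)*(-1/3214) = -1/12856 ≈ -7.7785e-5)
F = -1/12856 ≈ -7.7785e-5
F² = (-1/12856)² = 1/165276736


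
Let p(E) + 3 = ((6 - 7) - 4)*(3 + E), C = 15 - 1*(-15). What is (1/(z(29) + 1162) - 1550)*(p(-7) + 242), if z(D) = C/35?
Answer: -88318951/220 ≈ -4.0145e+5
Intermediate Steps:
C = 30 (C = 15 + 15 = 30)
p(E) = -18 - 5*E (p(E) = -3 + ((6 - 7) - 4)*(3 + E) = -3 + (-1 - 4)*(3 + E) = -3 - 5*(3 + E) = -3 + (-15 - 5*E) = -18 - 5*E)
z(D) = 6/7 (z(D) = 30/35 = 30*(1/35) = 6/7)
(1/(z(29) + 1162) - 1550)*(p(-7) + 242) = (1/(6/7 + 1162) - 1550)*((-18 - 5*(-7)) + 242) = (1/(8140/7) - 1550)*((-18 + 35) + 242) = (7/8140 - 1550)*(17 + 242) = -12616993/8140*259 = -88318951/220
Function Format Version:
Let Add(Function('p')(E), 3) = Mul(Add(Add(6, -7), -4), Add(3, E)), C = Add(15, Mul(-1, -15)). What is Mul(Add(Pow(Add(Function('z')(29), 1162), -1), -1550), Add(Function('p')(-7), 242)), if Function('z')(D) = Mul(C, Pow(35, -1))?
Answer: Rational(-88318951, 220) ≈ -4.0145e+5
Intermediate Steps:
C = 30 (C = Add(15, 15) = 30)
Function('p')(E) = Add(-18, Mul(-5, E)) (Function('p')(E) = Add(-3, Mul(Add(Add(6, -7), -4), Add(3, E))) = Add(-3, Mul(Add(-1, -4), Add(3, E))) = Add(-3, Mul(-5, Add(3, E))) = Add(-3, Add(-15, Mul(-5, E))) = Add(-18, Mul(-5, E)))
Function('z')(D) = Rational(6, 7) (Function('z')(D) = Mul(30, Pow(35, -1)) = Mul(30, Rational(1, 35)) = Rational(6, 7))
Mul(Add(Pow(Add(Function('z')(29), 1162), -1), -1550), Add(Function('p')(-7), 242)) = Mul(Add(Pow(Add(Rational(6, 7), 1162), -1), -1550), Add(Add(-18, Mul(-5, -7)), 242)) = Mul(Add(Pow(Rational(8140, 7), -1), -1550), Add(Add(-18, 35), 242)) = Mul(Add(Rational(7, 8140), -1550), Add(17, 242)) = Mul(Rational(-12616993, 8140), 259) = Rational(-88318951, 220)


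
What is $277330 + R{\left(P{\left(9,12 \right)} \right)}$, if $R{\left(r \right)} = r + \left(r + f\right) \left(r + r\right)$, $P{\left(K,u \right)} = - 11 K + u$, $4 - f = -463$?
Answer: $211123$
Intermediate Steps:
$f = 467$ ($f = 4 - -463 = 4 + 463 = 467$)
$P{\left(K,u \right)} = u - 11 K$
$R{\left(r \right)} = r + 2 r \left(467 + r\right)$ ($R{\left(r \right)} = r + \left(r + 467\right) \left(r + r\right) = r + \left(467 + r\right) 2 r = r + 2 r \left(467 + r\right)$)
$277330 + R{\left(P{\left(9,12 \right)} \right)} = 277330 + \left(12 - 99\right) \left(935 + 2 \left(12 - 99\right)\right) = 277330 - 87 \left(935 + 2 \left(-87\right)\right) = 277330 - 87 \left(935 - 174\right) = 277330 - 66207 = 211123$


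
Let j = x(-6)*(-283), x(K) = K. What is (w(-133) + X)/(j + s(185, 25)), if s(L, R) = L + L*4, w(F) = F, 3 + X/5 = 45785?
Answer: 228777/2623 ≈ 87.220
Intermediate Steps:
X = 228910 (X = -15 + 5*45785 = -15 + 228925 = 228910)
s(L, R) = 5*L (s(L, R) = L + 4*L = 5*L)
j = 1698 (j = -6*(-283) = 1698)
(w(-133) + X)/(j + s(185, 25)) = (-133 + 228910)/(1698 + 5*185) = 228777/(1698 + 925) = 228777/2623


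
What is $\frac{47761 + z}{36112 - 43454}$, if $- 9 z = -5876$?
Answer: $- \frac{435725}{66078} \approx -6.5941$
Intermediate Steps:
$z = \frac{5876}{9}$ ($z = \left(- \frac{1}{9}\right) \left(-5876\right) = \frac{5876}{9} \approx 652.89$)
$\frac{47761 + z}{36112 - 43454} = \frac{47761 + \frac{5876}{9}}{36112 - 43454} = \frac{435725}{9 \left(-7342\right)} = \frac{435725}{9} \left(- \frac{1}{7342}\right) = - \frac{435725}{66078}$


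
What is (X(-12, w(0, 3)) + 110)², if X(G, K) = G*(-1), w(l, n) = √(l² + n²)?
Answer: 14884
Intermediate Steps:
X(G, K) = -G
(X(-12, w(0, 3)) + 110)² = (-1*(-12) + 110)² = (12 + 110)² = 122² = 14884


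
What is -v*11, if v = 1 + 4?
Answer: -55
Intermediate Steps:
v = 5
-v*11 = -1*5*11 = -5*11 = -55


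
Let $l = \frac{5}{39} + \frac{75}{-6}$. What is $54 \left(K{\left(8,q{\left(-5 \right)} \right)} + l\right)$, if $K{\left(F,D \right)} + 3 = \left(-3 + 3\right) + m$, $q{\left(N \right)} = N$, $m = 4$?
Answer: $- \frac{7983}{13} \approx -614.08$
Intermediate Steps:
$K{\left(F,D \right)} = 1$ ($K{\left(F,D \right)} = -3 + \left(\left(-3 + 3\right) + 4\right) = -3 + \left(0 + 4\right) = -3 + 4 = 1$)
$l = - \frac{965}{78}$ ($l = 5 \cdot \frac{1}{39} + 75 \left(- \frac{1}{6}\right) = \frac{5}{39} - \frac{25}{2} = - \frac{965}{78} \approx -12.372$)
$54 \left(K{\left(8,q{\left(-5 \right)} \right)} + l\right) = 54 \left(1 - \frac{965}{78}\right) = 54 \left(- \frac{887}{78}\right) = - \frac{7983}{13}$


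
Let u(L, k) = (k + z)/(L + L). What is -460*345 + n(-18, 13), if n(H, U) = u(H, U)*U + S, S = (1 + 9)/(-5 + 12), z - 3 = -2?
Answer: -19996657/126 ≈ -1.5870e+5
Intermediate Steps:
z = 1 (z = 3 - 2 = 1)
u(L, k) = (1 + k)/(2*L) (u(L, k) = (k + 1)/(L + L) = (1 + k)/((2*L)) = (1 + k)*(1/(2*L)) = (1 + k)/(2*L))
S = 10/7 ≈ 1.4286
n(H, U) = 10/7 + U*(1 + U)/(2*H) (n(H, U) = ((1 + U)/(2*H))*U + 10/7 = U*(1 + U)/(2*H) + 10/7 = 10/7 + U*(1 + U)/(2*H))
-460*345 + n(-18, 13) = -460*345 + (1/14)*(20*(-18) + 7*13*(1 + 13))/(-18) = -158700 + (1/14)*(-1/18)*(-360 + 7*13*14) = -158700 + (1/14)*(-1/18)*(-360 + 1274) = -158700 + (1/14)*(-1/18)*914 = -158700 - 457/126 = -19996657/126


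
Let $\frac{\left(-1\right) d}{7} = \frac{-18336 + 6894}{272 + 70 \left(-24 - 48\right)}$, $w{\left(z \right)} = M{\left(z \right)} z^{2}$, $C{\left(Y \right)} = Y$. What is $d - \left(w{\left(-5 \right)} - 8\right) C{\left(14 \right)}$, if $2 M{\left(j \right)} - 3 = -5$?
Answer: $\frac{1061361}{2384} \approx 445.2$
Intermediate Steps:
$M{\left(j \right)} = -1$ ($M{\left(j \right)} = \frac{3}{2} + \frac{1}{2} \left(-5\right) = \frac{3}{2} - \frac{5}{2} = -1$)
$w{\left(z \right)} = - z^{2}$
$d = - \frac{40047}{2384}$ ($d = - 7 \frac{-18336 + 6894}{272 + 70 \left(-24 - 48\right)} = - 7 \left(- \frac{11442}{272 + 70 \left(-72\right)}\right) = - 7 \left(- \frac{11442}{272 - 5040}\right) = - 7 \left(- \frac{11442}{-4768}\right) = - 7 \left(\left(-11442\right) \left(- \frac{1}{4768}\right)\right) = \left(-7\right) \frac{5721}{2384} = - \frac{40047}{2384} \approx -16.798$)
$d - \left(w{\left(-5 \right)} - 8\right) C{\left(14 \right)} = - \frac{40047}{2384} - \left(- \left(-5\right)^{2} - 8\right) 14 = - \frac{40047}{2384} - \left(\left(-1\right) 25 - 8\right) 14 = - \frac{40047}{2384} - \left(-25 - 8\right) 14 = - \frac{40047}{2384} - \left(-33\right) 14 = - \frac{40047}{2384} - -462 = - \frac{40047}{2384} + 462 = \frac{1061361}{2384}$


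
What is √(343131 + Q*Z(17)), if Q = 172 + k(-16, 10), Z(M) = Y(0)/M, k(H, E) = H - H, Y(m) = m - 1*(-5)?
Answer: 7*√2024071/17 ≈ 585.82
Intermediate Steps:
Y(m) = 5 + m (Y(m) = m + 5 = 5 + m)
k(H, E) = 0
Z(M) = 5/M (Z(M) = (5 + 0)/M = 5/M)
Q = 172 (Q = 172 + 0 = 172)
√(343131 + Q*Z(17)) = √(343131 + 172*(5/17)) = √(343131 + 860/17) = √(5834087/17) = 7*√2024071/17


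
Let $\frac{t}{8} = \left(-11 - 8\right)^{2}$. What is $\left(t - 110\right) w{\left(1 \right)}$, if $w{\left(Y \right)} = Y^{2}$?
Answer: $2778$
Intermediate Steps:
$t = 2888$ ($t = 8 \left(-11 - 8\right)^{2} = 8 \left(-19\right)^{2} = 8 \cdot 361 = 2888$)
$\left(t - 110\right) w{\left(1 \right)} = \left(2888 - 110\right) 1^{2} = \left(2888 - 110\right) 1 = 2778 \cdot 1 = 2778$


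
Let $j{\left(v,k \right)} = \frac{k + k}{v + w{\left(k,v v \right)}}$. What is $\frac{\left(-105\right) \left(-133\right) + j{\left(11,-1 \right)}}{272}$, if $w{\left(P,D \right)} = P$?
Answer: $\frac{4364}{85} \approx 51.341$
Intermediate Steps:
$j{\left(v,k \right)} = \frac{2 k}{k + v}$ ($j{\left(v,k \right)} = \frac{k + k}{v + k} = \frac{2 k}{k + v}$)
$\frac{\left(-105\right) \left(-133\right) + j{\left(11,-1 \right)}}{272} = \frac{\left(-105\right) \left(-133\right) + 2 \left(-1\right) \frac{1}{-1 + 11}}{272} = \left(13965 + 2 \left(-1\right) \frac{1}{10}\right) \frac{1}{272} = \left(13965 - \frac{1}{5}\right) \frac{1}{272} = \frac{69824}{5} \cdot \frac{1}{272} = \frac{4364}{85}$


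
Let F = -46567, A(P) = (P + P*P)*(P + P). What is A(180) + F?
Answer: 11682233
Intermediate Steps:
A(P) = 2*P*(P + P²) (A(P) = (P + P²)*(2*P) = 2*P*(P + P²))
A(180) + F = 2*180²*(1 + 180) - 46567 = 2*32400*181 - 46567 = 11728800 - 46567 = 11682233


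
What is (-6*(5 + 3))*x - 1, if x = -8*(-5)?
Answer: -1921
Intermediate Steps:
x = 40
(-6*(5 + 3))*x - 1 = -6*(5 + 3)*40 - 1 = -6*8*40 - 1 = -48*40 - 1 = -1920 - 1 = -1921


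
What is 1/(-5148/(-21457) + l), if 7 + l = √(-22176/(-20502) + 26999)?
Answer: 3544977250673/14134847308989418 + 460402849*√35027772927/14134847308989418 ≈ 0.0063469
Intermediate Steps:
l = -7 + √35027772927/1139 (l = -7 + √(-22176/(-20502) + 26999) = -7 + √(-22176*(-1/20502) + 26999) = -7 + √(1232/1139 + 26999) = -7 + √(30753093/1139) = -7 + √35027772927/1139 ≈ 157.32)
1/(-5148/(-21457) + l) = 1/(-5148/(-21457) + (-7 + √35027772927/1139)) = 1/(-5148*(-1/21457) + (-7 + √35027772927/1139)) = 1/(5148/21457 + (-7 + √35027772927/1139)) = 1/(-145051/21457 + √35027772927/1139)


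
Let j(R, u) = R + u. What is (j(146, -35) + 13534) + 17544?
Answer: 31189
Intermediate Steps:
(j(146, -35) + 13534) + 17544 = ((146 - 35) + 13534) + 17544 = (111 + 13534) + 17544 = 13645 + 17544 = 31189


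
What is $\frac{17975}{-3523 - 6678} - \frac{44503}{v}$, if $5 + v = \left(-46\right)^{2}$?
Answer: $- \frac{491920328}{21534311} \approx -22.844$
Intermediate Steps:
$v = 2111$ ($v = -5 + \left(-46\right)^{2} = -5 + 2116 = 2111$)
$\frac{17975}{-3523 - 6678} - \frac{44503}{v} = \frac{17975}{-3523 - 6678} - \frac{44503}{2111} = \frac{17975}{-10201} - \frac{44503}{2111} = 17975 \left(- \frac{1}{10201}\right) - \frac{44503}{2111} = - \frac{17975}{10201} - \frac{44503}{2111} = - \frac{491920328}{21534311}$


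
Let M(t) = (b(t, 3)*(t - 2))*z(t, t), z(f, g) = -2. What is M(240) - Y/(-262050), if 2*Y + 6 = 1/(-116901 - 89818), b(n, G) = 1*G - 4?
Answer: 10314103688017/21668285580 ≈ 476.00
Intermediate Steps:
b(n, G) = -4 + G (b(n, G) = G - 4 = -4 + G)
M(t) = -4 + 2*t (M(t) = ((-4 + 3)*(t - 2))*(-2) = -(-2 + t)*(-2) = (2 - t)*(-2) = -4 + 2*t)
Y = -1240315/413438 (Y = -3 + 1/(2*(-116901 - 89818)) = -3 + (1/2)/(-206719) = -3 + (1/2)*(-1/206719) = -3 - 1/413438 = -1240315/413438 ≈ -3.0000)
M(240) - Y/(-262050) = (-4 + 2*240) - (-1240315)/(413438*(-262050)) = (-4 + 480) - (-1240315)*(-1)/(413438*262050) = 476 - 1*248063/21668285580 = 476 - 248063/21668285580 = 10314103688017/21668285580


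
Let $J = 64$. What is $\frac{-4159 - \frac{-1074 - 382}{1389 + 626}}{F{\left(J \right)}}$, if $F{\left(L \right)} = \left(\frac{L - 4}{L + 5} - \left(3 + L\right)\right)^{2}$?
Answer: $- \frac{340957957}{358583355} \approx -0.95085$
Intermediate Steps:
$F{\left(L \right)} = \left(-3 - L + \frac{-4 + L}{5 + L}\right)^{2}$ ($F{\left(L \right)} = \left(\frac{-4 + L}{5 + L} - \left(3 + L\right)\right)^{2} = \left(-3 - L + \frac{-4 + L}{5 + L}\right)^{2}$)
$\frac{-4159 - \frac{-1074 - 382}{1389 + 626}}{F{\left(J \right)}} = \frac{-4159 - \frac{-1074 - 382}{1389 + 626}}{\frac{1}{\left(5 + 64\right)^{2}} \left(19 + 64^{2} + 7 \cdot 64\right)^{2}} = \frac{-4159 - - \frac{1456}{2015}}{\frac{1}{4761} \left(19 + 4096 + 448\right)^{2}} = \frac{-4159 - \left(-1456\right) \frac{1}{2015}}{\frac{1}{4761} \cdot 4563^{2}} = \frac{-4159 - - \frac{112}{155}}{\frac{1}{4761} \cdot 20820969} = \frac{-4159 + \frac{112}{155}}{\frac{2313441}{529}} = \left(- \frac{644533}{155}\right) \frac{529}{2313441} = - \frac{340957957}{358583355}$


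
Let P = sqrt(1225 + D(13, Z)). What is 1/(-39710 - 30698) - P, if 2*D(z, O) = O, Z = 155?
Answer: -1/70408 - sqrt(5210)/2 ≈ -36.090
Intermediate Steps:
D(z, O) = O/2
P = sqrt(5210)/2 (P = sqrt(1225 + (1/2)*155) = sqrt(1225 + 155/2) = sqrt(2605/2) = sqrt(5210)/2 ≈ 36.090)
1/(-39710 - 30698) - P = 1/(-39710 - 30698) - sqrt(5210)/2 = 1/(-70408) - sqrt(5210)/2 = -1/70408 - sqrt(5210)/2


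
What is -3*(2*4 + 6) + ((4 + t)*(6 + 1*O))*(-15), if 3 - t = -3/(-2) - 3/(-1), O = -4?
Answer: -117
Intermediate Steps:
t = -3/2 (t = 3 - (-3/(-2) - 3/(-1)) = 3 - (-3*(-½) - 3*(-1)) = 3 - (3/2 + 3) = 3 - 1*9/2 = 3 - 9/2 = -3/2 ≈ -1.5000)
-3*(2*4 + 6) + ((4 + t)*(6 + 1*O))*(-15) = -3*(2*4 + 6) + ((4 - 3/2)*(6 + 1*(-4)))*(-15) = -3*(8 + 6) + (5*(6 - 4)/2)*(-15) = -3*14 + ((5/2)*2)*(-15) = -42 + 5*(-15) = -42 - 75 = -117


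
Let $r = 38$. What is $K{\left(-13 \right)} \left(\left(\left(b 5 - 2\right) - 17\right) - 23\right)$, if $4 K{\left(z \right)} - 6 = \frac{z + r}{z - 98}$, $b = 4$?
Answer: $- \frac{7051}{222} \approx -31.761$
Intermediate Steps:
$K{\left(z \right)} = \frac{3}{2} + \frac{38 + z}{4 \left(-98 + z\right)}$ ($K{\left(z \right)} = \frac{3}{2} + \frac{\left(z + 38\right) \frac{1}{z - 98}}{4} = \frac{3}{2} + \frac{\left(38 + z\right) \frac{1}{-98 + z}}{4} = \frac{3}{2} + \frac{\frac{1}{-98 + z} \left(38 + z\right)}{4} = \frac{3}{2} + \frac{38 + z}{4 \left(-98 + z\right)}$)
$K{\left(-13 \right)} \left(\left(\left(b 5 - 2\right) - 17\right) - 23\right) = \frac{-550 + 7 \left(-13\right)}{4 \left(-98 - 13\right)} \left(\left(\left(4 \cdot 5 - 2\right) - 17\right) - 23\right) = \frac{-550 - 91}{4 \left(-111\right)} \left(\left(\left(20 - 2\right) - 17\right) - 23\right) = \frac{1}{4} \left(- \frac{1}{111}\right) \left(-641\right) \left(\left(18 - 17\right) - 23\right) = \frac{641 \left(1 - 23\right)}{444} = \frac{641}{444} \left(-22\right) = - \frac{7051}{222}$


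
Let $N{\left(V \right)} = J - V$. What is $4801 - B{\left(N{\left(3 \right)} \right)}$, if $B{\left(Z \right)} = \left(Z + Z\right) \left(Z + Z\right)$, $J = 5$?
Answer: $4785$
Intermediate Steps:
$N{\left(V \right)} = 5 - V$
$B{\left(Z \right)} = 4 Z^{2}$ ($B{\left(Z \right)} = 2 Z 2 Z = 4 Z^{2}$)
$4801 - B{\left(N{\left(3 \right)} \right)} = 4801 - 4 \left(5 - 3\right)^{2} = 4801 - 4 \cdot 2^{2} = 4801 - 4 \cdot 4 = 4801 - 16 = 4785$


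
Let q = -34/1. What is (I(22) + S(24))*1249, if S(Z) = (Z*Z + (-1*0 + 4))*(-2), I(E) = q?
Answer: -1491306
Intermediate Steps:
q = -34 (q = -34*1 = -34)
I(E) = -34
S(Z) = -8 - 2*Z² (S(Z) = (Z² + (0 + 4))*(-2) = (Z² + 4)*(-2) = (4 + Z²)*(-2) = -8 - 2*Z²)
(I(22) + S(24))*1249 = (-34 + (-8 - 2*24²))*1249 = (-34 + (-8 - 2*576))*1249 = (-34 + (-8 - 1152))*1249 = (-34 - 1160)*1249 = -1194*1249 = -1491306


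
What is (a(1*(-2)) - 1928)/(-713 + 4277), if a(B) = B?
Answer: -965/1782 ≈ -0.54153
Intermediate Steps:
(a(1*(-2)) - 1928)/(-713 + 4277) = (1*(-2) - 1928)/(-713 + 4277) = (-2 - 1928)/3564 = -1930*1/3564 = -965/1782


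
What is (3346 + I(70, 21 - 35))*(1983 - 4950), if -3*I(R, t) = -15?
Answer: -9942417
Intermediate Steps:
I(R, t) = 5 (I(R, t) = -⅓*(-15) = 5)
(3346 + I(70, 21 - 35))*(1983 - 4950) = (3346 + 5)*(1983 - 4950) = 3351*(-2967) = -9942417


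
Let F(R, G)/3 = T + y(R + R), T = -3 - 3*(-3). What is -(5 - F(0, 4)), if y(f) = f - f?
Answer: 13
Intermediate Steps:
T = 6 (T = -3 + 9 = 6)
y(f) = 0
F(R, G) = 18 (F(R, G) = 3*(6 + 0) = 3*6 = 18)
-(5 - F(0, 4)) = -(5 - 1*18) = -(5 - 18) = -1*(-13) = 13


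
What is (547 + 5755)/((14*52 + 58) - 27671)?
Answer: -6302/26885 ≈ -0.23441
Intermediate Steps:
(547 + 5755)/((14*52 + 58) - 27671) = 6302/((728 + 58) - 27671) = 6302/(786 - 27671) = 6302/(-26885) = 6302*(-1/26885) = -6302/26885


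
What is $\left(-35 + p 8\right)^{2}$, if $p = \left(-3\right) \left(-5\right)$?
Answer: $7225$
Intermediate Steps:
$p = 15$
$\left(-35 + p 8\right)^{2} = \left(-35 + 15 \cdot 8\right)^{2} = \left(-35 + 120\right)^{2} = 85^{2} = 7225$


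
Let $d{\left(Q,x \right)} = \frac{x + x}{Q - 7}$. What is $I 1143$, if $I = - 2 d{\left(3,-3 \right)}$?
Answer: $-3429$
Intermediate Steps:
$d{\left(Q,x \right)} = \frac{2 x}{-7 + Q}$
$I = -3$ ($I = - 2 \cdot 2 \left(-3\right) \frac{1}{-7 + 3} = - 2 \cdot 2 \left(-3\right) \frac{1}{-4} = - 2 \cdot 2 \left(-3\right) \left(- \frac{1}{4}\right) = \left(-2\right) \frac{3}{2} = -3$)
$I 1143 = \left(-3\right) 1143 = -3429$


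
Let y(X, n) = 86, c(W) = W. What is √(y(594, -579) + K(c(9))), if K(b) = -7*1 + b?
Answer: 2*√22 ≈ 9.3808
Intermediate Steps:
K(b) = -7 + b
√(y(594, -579) + K(c(9))) = √(86 + (-7 + 9)) = √(86 + 2) = √88 = 2*√22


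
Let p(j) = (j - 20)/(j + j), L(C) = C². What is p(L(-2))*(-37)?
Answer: 74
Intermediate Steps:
p(j) = (-20 + j)/(2*j) (p(j) = (-20 + j)/((2*j)) = (-20 + j)*(1/(2*j)) = (-20 + j)/(2*j))
p(L(-2))*(-37) = ((-20 + (-2)²)/(2*((-2)²)))*(-37) = ((½)*(-20 + 4)/4)*(-37) = ((½)*(¼)*(-16))*(-37) = -2*(-37) = 74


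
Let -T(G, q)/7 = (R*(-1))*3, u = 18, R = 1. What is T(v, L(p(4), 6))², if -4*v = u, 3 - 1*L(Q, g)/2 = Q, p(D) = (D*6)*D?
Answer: 441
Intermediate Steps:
p(D) = 6*D² (p(D) = (6*D)*D = 6*D²)
L(Q, g) = 6 - 2*Q
v = -9/2 (v = -¼*18 = -9/2 ≈ -4.5000)
T(G, q) = 21 (T(G, q) = -7*1*(-1)*3 = -(-7)*3 = -7*(-3) = 21)
T(v, L(p(4), 6))² = 21² = 441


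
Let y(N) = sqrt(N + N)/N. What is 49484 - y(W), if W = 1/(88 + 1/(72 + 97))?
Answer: 49484 - sqrt(29746)/13 ≈ 49471.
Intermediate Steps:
W = 169/14873 (W = 1/(88 + 1/169) = 1/(14873/169) = 169/14873 ≈ 0.011363)
y(N) = sqrt(2)/sqrt(N) (y(N) = sqrt(2*N)/N = (sqrt(2)*sqrt(N))/N = sqrt(2)/sqrt(N))
49484 - y(W) = 49484 - sqrt(2)/sqrt(169/14873) = 49484 - sqrt(2)*sqrt(14873)/13 = 49484 - sqrt(29746)/13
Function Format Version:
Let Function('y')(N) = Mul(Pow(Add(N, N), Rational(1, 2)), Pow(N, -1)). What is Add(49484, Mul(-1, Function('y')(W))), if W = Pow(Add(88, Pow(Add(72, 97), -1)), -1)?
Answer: Add(49484, Mul(Rational(-1, 13), Pow(29746, Rational(1, 2)))) ≈ 49471.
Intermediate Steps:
W = Rational(169, 14873) (W = Pow(Add(88, Pow(169, -1)), -1) = Pow(Add(88, Rational(1, 169)), -1) = Pow(Rational(14873, 169), -1) = Rational(169, 14873) ≈ 0.011363)
Function('y')(N) = Mul(Pow(2, Rational(1, 2)), Pow(N, Rational(-1, 2))) (Function('y')(N) = Mul(Pow(Mul(2, N), Rational(1, 2)), Pow(N, -1)) = Mul(Mul(Pow(2, Rational(1, 2)), Pow(N, Rational(1, 2))), Pow(N, -1)) = Mul(Pow(2, Rational(1, 2)), Pow(N, Rational(-1, 2))))
Add(49484, Mul(-1, Function('y')(W))) = Add(49484, Mul(-1, Mul(Pow(2, Rational(1, 2)), Pow(Rational(169, 14873), Rational(-1, 2))))) = Add(49484, Mul(-1, Mul(Pow(2, Rational(1, 2)), Mul(Rational(1, 13), Pow(14873, Rational(1, 2)))))) = Add(49484, Mul(-1, Mul(Rational(1, 13), Pow(29746, Rational(1, 2))))) = Add(49484, Mul(Rational(-1, 13), Pow(29746, Rational(1, 2))))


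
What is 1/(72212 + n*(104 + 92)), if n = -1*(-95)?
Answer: 1/90832 ≈ 1.1009e-5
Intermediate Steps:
n = 95
1/(72212 + n*(104 + 92)) = 1/(72212 + 95*(104 + 92)) = 1/(72212 + 95*196) = 1/(72212 + 18620) = 1/90832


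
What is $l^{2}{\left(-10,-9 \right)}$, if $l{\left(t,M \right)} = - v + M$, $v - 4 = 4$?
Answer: $289$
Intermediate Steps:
$v = 8$ ($v = 4 + 4 = 8$)
$l{\left(t,M \right)} = -8 + M$ ($l{\left(t,M \right)} = \left(-1\right) 8 + M = -8 + M$)
$l^{2}{\left(-10,-9 \right)} = \left(-8 - 9\right)^{2} = \left(-17\right)^{2} = 289$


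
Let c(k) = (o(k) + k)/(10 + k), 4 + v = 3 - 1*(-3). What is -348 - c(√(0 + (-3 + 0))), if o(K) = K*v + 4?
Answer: 13*(-27*√3 + 268*I)/(√3 - 10*I) ≈ -348.48 - 0.43722*I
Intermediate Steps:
v = 2 (v = -4 + (3 - 1*(-3)) = -4 + (3 + 3) = -4 + 6 = 2)
o(K) = 4 + 2*K (o(K) = K*2 + 4 = 2*K + 4 = 4 + 2*K)
c(k) = (4 + 3*k)/(10 + k) (c(k) = ((4 + 2*k) + k)/(10 + k) = (4 + 3*k)/(10 + k))
-348 - c(√(0 + (-3 + 0))) = -348 - (4 + 3*√(0 + (-3 + 0)))/(10 + √(0 + (-3 + 0))) = -348 - (4 + 3*√(0 - 3))/(10 + √(0 - 3)) = -348 - (4 + 3*√(-3))/(10 + √(-3)) = -348 - (4 + 3*(I*√3))/(10 + I*√3) = -348 - (4 + 3*I*√3)/(10 + I*√3)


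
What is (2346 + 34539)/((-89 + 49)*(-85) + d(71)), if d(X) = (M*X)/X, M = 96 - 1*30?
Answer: 36885/3466 ≈ 10.642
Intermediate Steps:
M = 66 (M = 96 - 30 = 66)
d(X) = 66 (d(X) = (66*X)/X = 66)
(2346 + 34539)/((-89 + 49)*(-85) + d(71)) = (2346 + 34539)/((-89 + 49)*(-85) + 66) = 36885/(-40*(-85) + 66) = 36885/(3400 + 66) = 36885/3466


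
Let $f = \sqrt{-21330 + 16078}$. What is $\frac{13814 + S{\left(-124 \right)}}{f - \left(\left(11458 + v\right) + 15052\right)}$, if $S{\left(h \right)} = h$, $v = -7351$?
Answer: $- \frac{262286710}{367072533} - \frac{27380 i \sqrt{1313}}{367072533} \approx -0.71454 - 0.0027028 i$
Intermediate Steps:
$f = 2 i \sqrt{1313}$ ($f = \sqrt{-5252} = 2 i \sqrt{1313} \approx 72.471 i$)
$\frac{13814 + S{\left(-124 \right)}}{f - \left(\left(11458 + v\right) + 15052\right)} = \frac{13814 - 124}{2 i \sqrt{1313} - \left(\left(11458 - 7351\right) + 15052\right)} = \frac{13690}{2 i \sqrt{1313} - \left(4107 + 15052\right)} = \frac{13690}{2 i \sqrt{1313} - 19159} = \frac{13690}{-19159 + 2 i \sqrt{1313}}$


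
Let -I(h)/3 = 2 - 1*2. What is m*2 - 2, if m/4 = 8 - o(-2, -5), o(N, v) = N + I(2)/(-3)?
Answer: 78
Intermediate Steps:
I(h) = 0 (I(h) = -3*(2 - 1*2) = -3*(2 - 2) = -3*0 = 0)
o(N, v) = N (o(N, v) = N + 0/(-3) = N + 0*(-1/3) = N + 0 = N)
m = 40 (m = 4*(8 - 1*(-2)) = 4*(8 + 2) = 4*10 = 40)
m*2 - 2 = 40*2 - 2 = 80 - 2 = 78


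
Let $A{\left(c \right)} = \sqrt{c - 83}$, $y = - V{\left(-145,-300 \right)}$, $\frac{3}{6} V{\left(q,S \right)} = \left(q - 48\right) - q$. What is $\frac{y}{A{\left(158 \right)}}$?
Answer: $\frac{32 \sqrt{3}}{5} \approx 11.085$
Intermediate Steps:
$V{\left(q,S \right)} = -96$ ($V{\left(q,S \right)} = 2 \left(\left(q - 48\right) - q\right) = 2 \left(\left(-48 + q\right) - q\right) = 2 \left(-48\right) = -96$)
$y = 96$ ($y = \left(-1\right) \left(-96\right) = 96$)
$A{\left(c \right)} = \sqrt{-83 + c}$
$\frac{y}{A{\left(158 \right)}} = \frac{96}{\sqrt{-83 + 158}} = \frac{96}{\sqrt{75}} = \frac{96}{5 \sqrt{3}} = 96 \frac{\sqrt{3}}{15} = \frac{32 \sqrt{3}}{5}$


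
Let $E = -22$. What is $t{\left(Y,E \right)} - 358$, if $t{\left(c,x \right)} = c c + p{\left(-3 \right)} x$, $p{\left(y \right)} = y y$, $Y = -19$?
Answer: $-195$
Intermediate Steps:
$p{\left(y \right)} = y^{2}$
$t{\left(c,x \right)} = c^{2} + 9 x$ ($t{\left(c,x \right)} = c c + \left(-3\right)^{2} x = c^{2} + 9 x$)
$t{\left(Y,E \right)} - 358 = \left(\left(-19\right)^{2} + 9 \left(-22\right)\right) - 358 = \left(361 - 198\right) - 358 = 163 - 358 = -195$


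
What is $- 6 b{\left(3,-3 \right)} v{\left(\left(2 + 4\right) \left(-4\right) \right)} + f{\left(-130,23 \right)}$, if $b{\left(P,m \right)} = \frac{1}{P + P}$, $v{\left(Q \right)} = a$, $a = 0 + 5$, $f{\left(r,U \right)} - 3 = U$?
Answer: $21$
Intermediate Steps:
$f{\left(r,U \right)} = 3 + U$
$a = 5$
$v{\left(Q \right)} = 5$
$b{\left(P,m \right)} = \frac{1}{2 P}$
$- 6 b{\left(3,-3 \right)} v{\left(\left(2 + 4\right) \left(-4\right) \right)} + f{\left(-130,23 \right)} = - 6 \frac{1}{2 \cdot 3} \cdot 5 + \left(3 + 23\right) = - 6 \cdot \frac{1}{2} \cdot \frac{1}{3} \cdot 5 + 26 = \left(-6\right) \frac{1}{6} \cdot 5 + 26 = \left(-1\right) 5 + 26 = -5 + 26 = 21$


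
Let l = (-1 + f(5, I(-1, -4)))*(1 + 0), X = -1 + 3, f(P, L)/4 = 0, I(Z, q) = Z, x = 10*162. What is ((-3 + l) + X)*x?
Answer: -3240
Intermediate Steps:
x = 1620
f(P, L) = 0 (f(P, L) = 4*0 = 0)
X = 2
l = -1 (l = (-1 + 0)*(1 + 0) = -1*1 = -1)
((-3 + l) + X)*x = ((-3 - 1) + 2)*1620 = (-4 + 2)*1620 = -2*1620 = -3240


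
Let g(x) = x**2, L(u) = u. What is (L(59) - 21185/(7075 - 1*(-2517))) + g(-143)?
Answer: 196691551/9592 ≈ 20506.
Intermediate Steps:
(L(59) - 21185/(7075 - 1*(-2517))) + g(-143) = (59 - 21185/(7075 - 1*(-2517))) + (-143)**2 = (59 - 21185/(7075 + 2517)) + 20449 = (59 - 21185/9592) + 20449 = 544743/9592 + 20449 = 196691551/9592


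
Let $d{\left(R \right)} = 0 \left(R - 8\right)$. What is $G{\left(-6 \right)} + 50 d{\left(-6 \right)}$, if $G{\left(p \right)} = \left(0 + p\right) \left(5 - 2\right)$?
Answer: $-18$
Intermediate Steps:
$d{\left(R \right)} = 0$ ($d{\left(R \right)} = 0 \left(-8 + R\right) = 0$)
$G{\left(p \right)} = 3 p$ ($G{\left(p \right)} = p 3 = 3 p$)
$G{\left(-6 \right)} + 50 d{\left(-6 \right)} = 3 \left(-6\right) + 50 \cdot 0 = -18 + 0 = -18$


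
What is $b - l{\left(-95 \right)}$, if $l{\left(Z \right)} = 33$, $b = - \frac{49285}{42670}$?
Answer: $- \frac{291479}{8534} \approx -34.155$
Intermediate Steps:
$b = - \frac{9857}{8534}$ ($b = \left(-49285\right) \frac{1}{42670} = - \frac{9857}{8534} \approx -1.155$)
$b - l{\left(-95 \right)} = - \frac{9857}{8534} - 33 = - \frac{291479}{8534}$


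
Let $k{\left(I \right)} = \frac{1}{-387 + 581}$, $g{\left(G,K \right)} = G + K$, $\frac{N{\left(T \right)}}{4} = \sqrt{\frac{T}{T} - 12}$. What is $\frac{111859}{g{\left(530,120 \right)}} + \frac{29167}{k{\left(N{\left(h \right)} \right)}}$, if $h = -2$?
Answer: $\frac{3678070559}{650} \approx 5.6586 \cdot 10^{6}$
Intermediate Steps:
$N{\left(T \right)} = 4 i \sqrt{11}$ ($N{\left(T \right)} = 4 \sqrt{\frac{T}{T} - 12} = 4 \sqrt{1 - 12} = 4 \sqrt{-11} = 4 i \sqrt{11}$)
$k{\left(I \right)} = \frac{1}{194}$
$\frac{111859}{g{\left(530,120 \right)}} + \frac{29167}{k{\left(N{\left(h \right)} \right)}} = \frac{111859}{530 + 120} + 29167 \frac{1}{\frac{1}{194}} = \frac{111859}{650} + 29167 \cdot 194 = 111859 \cdot \frac{1}{650} + 5658398 = \frac{111859}{650} + 5658398 = \frac{3678070559}{650}$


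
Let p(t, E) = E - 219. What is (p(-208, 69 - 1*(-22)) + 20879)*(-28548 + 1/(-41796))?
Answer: -8253310509653/13932 ≈ -5.9240e+8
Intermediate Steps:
p(t, E) = -219 + E
(p(-208, 69 - 1*(-22)) + 20879)*(-28548 + 1/(-41796)) = ((-219 + (69 - 1*(-22))) + 20879)*(-28548 + 1/(-41796)) = ((-219 + (69 + 22)) + 20879)*(-28548 - 1/41796) = ((-219 + 91) + 20879)*(-1193192209/41796) = (-128 + 20879)*(-1193192209/41796) = 20751*(-1193192209/41796) = -8253310509653/13932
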